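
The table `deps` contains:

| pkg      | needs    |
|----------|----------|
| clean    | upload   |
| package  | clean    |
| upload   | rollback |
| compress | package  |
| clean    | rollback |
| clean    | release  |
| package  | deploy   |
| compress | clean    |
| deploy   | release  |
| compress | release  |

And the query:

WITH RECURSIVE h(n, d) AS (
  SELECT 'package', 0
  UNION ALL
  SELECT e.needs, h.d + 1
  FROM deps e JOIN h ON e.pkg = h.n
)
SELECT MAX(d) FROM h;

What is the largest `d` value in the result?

3

Base: (package, d=0).
Iteration 1: edges from {package} -> (clean, d=1), (deploy, d=1).
Iteration 2: edges from {clean,deploy} -> (release, d=2) x2, (rollback, d=2), (upload, d=2). [UNION ALL keeps all 4 new rows, including repeats]
Iteration 3: edges from {release,rollback,upload} -> (rollback, d=3).
Iteration 4: no outgoing edges from {rollback}; recursion stops.
d values: 0, 1, 1, 2, 2, 2, 2, 3; the maximum is 3.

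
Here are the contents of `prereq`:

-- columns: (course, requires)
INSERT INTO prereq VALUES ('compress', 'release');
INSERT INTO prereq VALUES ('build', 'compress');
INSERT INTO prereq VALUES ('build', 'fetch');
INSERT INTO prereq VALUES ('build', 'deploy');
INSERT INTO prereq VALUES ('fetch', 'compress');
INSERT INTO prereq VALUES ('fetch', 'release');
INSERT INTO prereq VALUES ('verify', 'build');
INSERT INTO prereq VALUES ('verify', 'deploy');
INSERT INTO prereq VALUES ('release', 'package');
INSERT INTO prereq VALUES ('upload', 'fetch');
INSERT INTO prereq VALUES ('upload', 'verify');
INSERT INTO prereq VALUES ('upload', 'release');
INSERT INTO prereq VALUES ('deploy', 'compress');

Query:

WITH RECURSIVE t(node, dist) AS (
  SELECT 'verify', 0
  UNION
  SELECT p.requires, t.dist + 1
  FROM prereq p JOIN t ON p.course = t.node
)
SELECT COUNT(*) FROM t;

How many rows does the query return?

Base: (verify, dist=0).
Iteration 1: edges from {verify} -> (build, dist=1), (deploy, dist=1).
Iteration 2: edges from {build,deploy} -> (compress, dist=2), (deploy, dist=2), (fetch, dist=2). [UNION drops 1 duplicate row(s)]
Iteration 3: edges from {compress,deploy,fetch} -> (compress, dist=3), (release, dist=3). [UNION drops 2 duplicate row(s)]
Iteration 4: edges from {compress,release} -> (package, dist=4), (release, dist=4).
Iteration 5: edges from {package,release} -> (package, dist=5).
Iteration 6: no outgoing edges from {package}; recursion stops.
Total rows emitted: 11.

11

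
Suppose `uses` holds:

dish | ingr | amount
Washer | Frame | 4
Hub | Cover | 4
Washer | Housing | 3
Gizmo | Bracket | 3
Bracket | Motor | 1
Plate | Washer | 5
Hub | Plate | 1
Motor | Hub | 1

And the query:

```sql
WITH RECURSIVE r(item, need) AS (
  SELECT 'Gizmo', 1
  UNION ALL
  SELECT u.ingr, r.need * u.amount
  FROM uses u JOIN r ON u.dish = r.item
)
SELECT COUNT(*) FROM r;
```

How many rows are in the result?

Base: (Gizmo, need=1).
Iteration 1: components of {Gizmo} -> Bracket = 1*3 = 3.
Iteration 2: components of {Bracket} -> Motor = 3*1 = 3.
Iteration 3: components of {Motor} -> Hub = 3*1 = 3.
Iteration 4: components of {Hub} -> Cover = 3*4 = 12, Plate = 3*1 = 3.
Iteration 5: components of {Cover,Plate} -> Washer = 3*5 = 15.
Iteration 6: components of {Washer} -> Frame = 15*4 = 60, Housing = 15*3 = 45.
Iteration 7: no further components; recursion stops.
Total rows emitted: 9.

9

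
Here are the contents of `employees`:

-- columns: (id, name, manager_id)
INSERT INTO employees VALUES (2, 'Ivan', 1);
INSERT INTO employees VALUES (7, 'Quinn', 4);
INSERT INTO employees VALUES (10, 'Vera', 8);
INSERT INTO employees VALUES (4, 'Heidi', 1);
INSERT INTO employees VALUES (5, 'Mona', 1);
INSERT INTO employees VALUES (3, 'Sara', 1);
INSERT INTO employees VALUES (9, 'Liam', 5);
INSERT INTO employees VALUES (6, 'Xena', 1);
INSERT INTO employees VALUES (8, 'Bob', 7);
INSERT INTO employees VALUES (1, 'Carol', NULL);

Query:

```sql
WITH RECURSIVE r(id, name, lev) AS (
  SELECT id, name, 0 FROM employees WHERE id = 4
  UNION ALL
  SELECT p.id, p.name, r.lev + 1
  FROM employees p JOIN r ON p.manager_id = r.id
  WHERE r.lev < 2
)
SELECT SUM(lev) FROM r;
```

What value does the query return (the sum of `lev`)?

3

Base: id=4 (Heidi) at lev 0.
Iteration 1: rows with manager_id in {4} -> Quinn (id 7, lev 1).
Iteration 2: rows with manager_id in {7} -> Bob (id 8, lev 2).
Iteration 3: lev < 2 fails for all current rows; recursion stops.
SUM(lev) = 0 + 1 + 2 = 3.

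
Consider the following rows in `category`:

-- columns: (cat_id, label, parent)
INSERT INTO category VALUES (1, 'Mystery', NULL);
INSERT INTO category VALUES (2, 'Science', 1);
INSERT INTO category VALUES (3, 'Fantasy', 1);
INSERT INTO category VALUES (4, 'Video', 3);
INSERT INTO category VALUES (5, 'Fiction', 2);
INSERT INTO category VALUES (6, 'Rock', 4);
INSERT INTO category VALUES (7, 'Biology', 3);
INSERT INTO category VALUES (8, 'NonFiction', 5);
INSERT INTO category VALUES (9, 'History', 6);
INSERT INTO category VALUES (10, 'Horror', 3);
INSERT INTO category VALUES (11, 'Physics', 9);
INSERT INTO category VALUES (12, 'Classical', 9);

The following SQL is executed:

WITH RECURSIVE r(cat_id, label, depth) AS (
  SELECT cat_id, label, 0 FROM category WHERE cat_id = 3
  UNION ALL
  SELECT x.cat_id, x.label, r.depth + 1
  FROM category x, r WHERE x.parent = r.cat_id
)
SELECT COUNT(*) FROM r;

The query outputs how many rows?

Base: cat_id=3 (Fantasy) at depth 0.
Iteration 1: rows with parent in {3} -> Video (id 4, depth 1), Biology (id 7, depth 1), Horror (id 10, depth 1).
Iteration 2: rows with parent in {4,7,10} -> Rock (id 6, depth 2).
Iteration 3: rows with parent in {6} -> History (id 9, depth 3).
Iteration 4: rows with parent in {9} -> Physics (id 11, depth 4), Classical (id 12, depth 4).
Iteration 5: no rows with parent in {11,12}; recursion stops.
Total rows emitted: 8.

8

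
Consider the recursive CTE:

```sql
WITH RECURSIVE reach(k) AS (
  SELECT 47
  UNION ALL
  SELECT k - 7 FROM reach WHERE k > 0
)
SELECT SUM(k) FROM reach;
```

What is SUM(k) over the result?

180

Base: k=47.
Iteration 1: 47 > 0 holds -> k = 47 - 7 = 40.
Iteration 2: 40 > 0 holds -> k = 40 - 7 = 33.
Iteration 3: 33 > 0 holds -> k = 33 - 7 = 26.
Iteration 4: 26 > 0 holds -> k = 26 - 7 = 19.
Iteration 5: 19 > 0 holds -> k = 19 - 7 = 12.
Iteration 6: 12 > 0 holds -> k = 12 - 7 = 5.
Iteration 7: 5 > 0 holds -> k = 5 - 7 = -2.
Iteration 8: -2 > 0 fails; recursion stops.
SUM(k) = 47 + 40 + 33 + 26 + 19 + 12 + 5 + -2 = 180.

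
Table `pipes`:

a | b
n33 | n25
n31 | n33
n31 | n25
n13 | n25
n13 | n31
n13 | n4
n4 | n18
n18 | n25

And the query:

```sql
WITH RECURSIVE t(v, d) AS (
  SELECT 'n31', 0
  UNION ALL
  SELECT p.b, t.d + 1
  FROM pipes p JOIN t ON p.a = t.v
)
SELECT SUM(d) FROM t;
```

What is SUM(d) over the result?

Base: (n31, d=0).
Iteration 1: edges from {n31} -> (n25, d=1), (n33, d=1).
Iteration 2: edges from {n25,n33} -> (n25, d=2).
Iteration 3: no outgoing edges from {n25}; recursion stops.
SUM(d) = 0 + 1 + 1 + 2 = 4.

4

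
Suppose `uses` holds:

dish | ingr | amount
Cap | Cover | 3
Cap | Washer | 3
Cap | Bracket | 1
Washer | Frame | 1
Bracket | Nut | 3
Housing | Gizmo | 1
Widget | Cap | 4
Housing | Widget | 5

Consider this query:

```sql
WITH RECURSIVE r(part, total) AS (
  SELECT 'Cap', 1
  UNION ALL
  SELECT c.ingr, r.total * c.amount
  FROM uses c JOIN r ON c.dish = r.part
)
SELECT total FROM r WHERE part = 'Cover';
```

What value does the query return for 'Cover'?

Base: (Cap, total=1).
Iteration 1: components of {Cap} -> Bracket = 1*1 = 1, Cover = 1*3 = 3, Washer = 1*3 = 3.
Iteration 2: components of {Bracket,Cover,Washer} -> Frame = 3*1 = 3, Nut = 1*3 = 3.
Iteration 3: no further components; recursion stops.

3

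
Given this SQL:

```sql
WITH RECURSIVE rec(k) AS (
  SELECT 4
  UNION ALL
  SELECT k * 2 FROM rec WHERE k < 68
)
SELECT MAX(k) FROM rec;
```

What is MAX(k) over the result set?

128

Base: k=4.
Iteration 1: 4 < 68 holds -> k = 4 * 2 = 8.
Iteration 2: 8 < 68 holds -> k = 8 * 2 = 16.
Iteration 3: 16 < 68 holds -> k = 16 * 2 = 32.
Iteration 4: 32 < 68 holds -> k = 32 * 2 = 64.
Iteration 5: 64 < 68 holds -> k = 64 * 2 = 128.
Iteration 6: 128 < 68 fails; recursion stops.
k values: 4, 8, 16, 32, 64, 128; the maximum is 128.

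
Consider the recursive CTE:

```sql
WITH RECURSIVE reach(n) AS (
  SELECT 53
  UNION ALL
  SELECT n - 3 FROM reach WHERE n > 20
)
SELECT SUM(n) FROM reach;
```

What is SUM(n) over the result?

Base: n=53.
Iteration 1: 53 > 20 holds -> n = 53 - 3 = 50.
Iteration 2: 50 > 20 holds -> n = 50 - 3 = 47.
Iteration 3: 47 > 20 holds -> n = 47 - 3 = 44.
Iteration 4: 44 > 20 holds -> n = 44 - 3 = 41.
Iteration 5: 41 > 20 holds -> n = 41 - 3 = 38.
Iteration 6: 38 > 20 holds -> n = 38 - 3 = 35.
Iteration 7: 35 > 20 holds -> n = 35 - 3 = 32.
Iteration 8: 32 > 20 holds -> n = 32 - 3 = 29.
Iteration 9: 29 > 20 holds -> n = 29 - 3 = 26.
Iteration 10: 26 > 20 holds -> n = 26 - 3 = 23.
Iteration 11: 23 > 20 holds -> n = 23 - 3 = 20.
Iteration 12: 20 > 20 fails; recursion stops.
SUM(n) = 53 + 50 + 47 + 44 + 41 + 38 + 35 + 32 + 29 + 26 + 23 + 20 = 438.

438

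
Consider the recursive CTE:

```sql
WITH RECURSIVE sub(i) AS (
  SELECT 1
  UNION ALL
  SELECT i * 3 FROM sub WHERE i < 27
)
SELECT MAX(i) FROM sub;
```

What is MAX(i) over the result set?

Base: i=1.
Iteration 1: 1 < 27 holds -> i = 1 * 3 = 3.
Iteration 2: 3 < 27 holds -> i = 3 * 3 = 9.
Iteration 3: 9 < 27 holds -> i = 9 * 3 = 27.
Iteration 4: 27 < 27 fails; recursion stops.
i values: 1, 3, 9, 27; the maximum is 27.

27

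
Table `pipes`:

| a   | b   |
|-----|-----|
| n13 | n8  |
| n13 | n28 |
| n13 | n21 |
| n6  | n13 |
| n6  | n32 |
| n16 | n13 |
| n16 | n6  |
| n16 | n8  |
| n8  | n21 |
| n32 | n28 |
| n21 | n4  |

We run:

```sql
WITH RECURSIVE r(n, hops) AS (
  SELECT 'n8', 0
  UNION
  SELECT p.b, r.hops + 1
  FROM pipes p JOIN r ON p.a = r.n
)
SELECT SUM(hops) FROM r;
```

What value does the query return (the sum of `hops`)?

3

Base: (n8, hops=0).
Iteration 1: edges from {n8} -> (n21, hops=1).
Iteration 2: edges from {n21} -> (n4, hops=2).
Iteration 3: no outgoing edges from {n4}; recursion stops.
SUM(hops) = 0 + 1 + 2 = 3.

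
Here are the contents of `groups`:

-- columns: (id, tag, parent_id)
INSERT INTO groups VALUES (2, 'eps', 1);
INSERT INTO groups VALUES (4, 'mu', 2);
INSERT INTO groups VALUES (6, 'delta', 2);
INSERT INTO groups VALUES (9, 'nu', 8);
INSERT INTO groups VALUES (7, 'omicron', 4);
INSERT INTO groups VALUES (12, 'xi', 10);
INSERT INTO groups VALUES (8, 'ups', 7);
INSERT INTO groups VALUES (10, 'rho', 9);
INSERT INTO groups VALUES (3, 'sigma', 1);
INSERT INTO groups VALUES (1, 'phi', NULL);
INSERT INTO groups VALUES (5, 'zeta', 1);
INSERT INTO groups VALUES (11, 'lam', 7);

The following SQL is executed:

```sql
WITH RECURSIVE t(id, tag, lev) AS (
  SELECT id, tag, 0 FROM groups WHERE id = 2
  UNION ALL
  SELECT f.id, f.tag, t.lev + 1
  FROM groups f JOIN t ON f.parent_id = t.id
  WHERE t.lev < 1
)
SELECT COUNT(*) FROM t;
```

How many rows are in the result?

Base: id=2 (eps) at lev 0.
Iteration 1: rows with parent_id in {2} -> mu (id 4, lev 1), delta (id 6, lev 1).
Iteration 2: lev < 1 fails for all current rows; recursion stops.
Total rows emitted: 3.

3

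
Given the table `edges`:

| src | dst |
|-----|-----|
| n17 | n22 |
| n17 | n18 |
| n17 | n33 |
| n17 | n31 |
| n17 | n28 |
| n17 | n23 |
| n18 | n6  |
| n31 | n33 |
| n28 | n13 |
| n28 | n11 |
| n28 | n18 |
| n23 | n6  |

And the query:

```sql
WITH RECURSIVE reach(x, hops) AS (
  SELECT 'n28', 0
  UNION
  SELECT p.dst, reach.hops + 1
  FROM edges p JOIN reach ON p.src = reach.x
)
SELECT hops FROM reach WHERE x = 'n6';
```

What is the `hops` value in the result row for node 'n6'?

Base: (n28, hops=0).
Iteration 1: edges from {n28} -> (n11, hops=1), (n13, hops=1), (n18, hops=1).
Iteration 2: edges from {n11,n13,n18} -> (n6, hops=2).
Iteration 3: no outgoing edges from {n6}; recursion stops.

2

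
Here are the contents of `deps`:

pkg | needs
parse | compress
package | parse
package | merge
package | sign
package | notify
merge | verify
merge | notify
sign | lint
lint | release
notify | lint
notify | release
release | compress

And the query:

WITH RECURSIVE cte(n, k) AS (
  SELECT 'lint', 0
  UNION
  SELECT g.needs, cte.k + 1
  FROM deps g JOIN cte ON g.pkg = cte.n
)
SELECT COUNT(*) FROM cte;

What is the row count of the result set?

Base: (lint, k=0).
Iteration 1: edges from {lint} -> (release, k=1).
Iteration 2: edges from {release} -> (compress, k=2).
Iteration 3: no outgoing edges from {compress}; recursion stops.
Total rows emitted: 3.

3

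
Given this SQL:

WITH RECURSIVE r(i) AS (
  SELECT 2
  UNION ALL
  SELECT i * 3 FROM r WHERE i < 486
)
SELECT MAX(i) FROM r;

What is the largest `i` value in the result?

Base: i=2.
Iteration 1: 2 < 486 holds -> i = 2 * 3 = 6.
Iteration 2: 6 < 486 holds -> i = 6 * 3 = 18.
Iteration 3: 18 < 486 holds -> i = 18 * 3 = 54.
Iteration 4: 54 < 486 holds -> i = 54 * 3 = 162.
Iteration 5: 162 < 486 holds -> i = 162 * 3 = 486.
Iteration 6: 486 < 486 fails; recursion stops.
i values: 2, 6, 18, 54, 162, 486; the maximum is 486.

486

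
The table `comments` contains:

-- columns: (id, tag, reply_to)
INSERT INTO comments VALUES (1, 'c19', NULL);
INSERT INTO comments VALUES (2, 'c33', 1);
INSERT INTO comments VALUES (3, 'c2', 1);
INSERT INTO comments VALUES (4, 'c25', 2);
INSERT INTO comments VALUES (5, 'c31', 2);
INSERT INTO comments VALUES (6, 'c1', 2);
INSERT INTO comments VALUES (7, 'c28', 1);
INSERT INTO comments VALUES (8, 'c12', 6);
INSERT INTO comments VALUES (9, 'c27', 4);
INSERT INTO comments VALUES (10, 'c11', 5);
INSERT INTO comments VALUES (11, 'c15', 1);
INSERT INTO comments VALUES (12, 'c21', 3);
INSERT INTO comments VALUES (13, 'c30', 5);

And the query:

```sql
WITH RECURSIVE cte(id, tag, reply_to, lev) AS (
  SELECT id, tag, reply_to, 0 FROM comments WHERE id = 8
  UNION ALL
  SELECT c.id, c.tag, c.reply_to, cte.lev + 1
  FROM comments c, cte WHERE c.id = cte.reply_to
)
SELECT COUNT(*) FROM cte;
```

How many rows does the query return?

4

Base: id=8 (c12), reply_to=6, lev 0.
Iteration 1: join on id=6 -> c1 (id 6, reply_to=2, lev 1).
Iteration 2: join on id=2 -> c33 (id 2, reply_to=1, lev 2).
Iteration 3: join on id=1 -> c19 (id 1, reply_to=NULL, lev 3).
Iteration 4: reply_to is NULL; no match; recursion stops.
Total rows emitted: 4.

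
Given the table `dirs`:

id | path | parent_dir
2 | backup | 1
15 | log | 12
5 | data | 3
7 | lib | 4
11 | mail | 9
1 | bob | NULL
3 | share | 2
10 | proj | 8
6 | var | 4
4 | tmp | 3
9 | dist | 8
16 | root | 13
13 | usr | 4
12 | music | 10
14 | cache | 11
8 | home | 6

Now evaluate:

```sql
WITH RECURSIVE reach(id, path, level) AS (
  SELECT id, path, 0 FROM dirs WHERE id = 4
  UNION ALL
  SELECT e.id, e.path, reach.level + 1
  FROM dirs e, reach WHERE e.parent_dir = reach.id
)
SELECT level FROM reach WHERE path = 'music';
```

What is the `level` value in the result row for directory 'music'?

Base: id=4 (tmp) at level 0.
Iteration 1: rows with parent_dir in {4} -> var (id 6, level 1), lib (id 7, level 1), usr (id 13, level 1).
Iteration 2: rows with parent_dir in {6,7,13} -> home (id 8, level 2), root (id 16, level 2).
Iteration 3: rows with parent_dir in {8,16} -> dist (id 9, level 3), proj (id 10, level 3).
Iteration 4: rows with parent_dir in {9,10} -> mail (id 11, level 4), music (id 12, level 4).
Iteration 5: rows with parent_dir in {11,12} -> cache (id 14, level 5), log (id 15, level 5).
Iteration 6: no rows with parent_dir in {14,15}; recursion stops.

4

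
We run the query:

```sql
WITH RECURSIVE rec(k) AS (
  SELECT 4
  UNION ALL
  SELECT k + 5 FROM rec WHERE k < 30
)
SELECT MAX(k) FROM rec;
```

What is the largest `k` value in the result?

34

Base: k=4.
Iteration 1: 4 < 30 holds -> k = 4 + 5 = 9.
Iteration 2: 9 < 30 holds -> k = 9 + 5 = 14.
Iteration 3: 14 < 30 holds -> k = 14 + 5 = 19.
Iteration 4: 19 < 30 holds -> k = 19 + 5 = 24.
Iteration 5: 24 < 30 holds -> k = 24 + 5 = 29.
Iteration 6: 29 < 30 holds -> k = 29 + 5 = 34.
Iteration 7: 34 < 30 fails; recursion stops.
k values: 4, 9, 14, 19, 24, 29, 34; the maximum is 34.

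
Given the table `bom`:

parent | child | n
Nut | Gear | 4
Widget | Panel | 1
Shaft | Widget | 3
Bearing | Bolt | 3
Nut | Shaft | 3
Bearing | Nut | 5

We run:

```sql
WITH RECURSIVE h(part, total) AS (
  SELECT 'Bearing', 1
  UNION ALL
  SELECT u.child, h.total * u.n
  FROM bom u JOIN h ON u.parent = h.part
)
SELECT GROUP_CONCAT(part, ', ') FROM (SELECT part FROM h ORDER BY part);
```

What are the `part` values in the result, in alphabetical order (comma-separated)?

Bearing, Bolt, Gear, Nut, Panel, Shaft, Widget

Base: (Bearing, total=1).
Iteration 1: components of {Bearing} -> Bolt = 1*3 = 3, Nut = 1*5 = 5.
Iteration 2: components of {Bolt,Nut} -> Gear = 5*4 = 20, Shaft = 5*3 = 15.
Iteration 3: components of {Gear,Shaft} -> Widget = 15*3 = 45.
Iteration 4: components of {Widget} -> Panel = 45*1 = 45.
Iteration 5: no further components; recursion stops.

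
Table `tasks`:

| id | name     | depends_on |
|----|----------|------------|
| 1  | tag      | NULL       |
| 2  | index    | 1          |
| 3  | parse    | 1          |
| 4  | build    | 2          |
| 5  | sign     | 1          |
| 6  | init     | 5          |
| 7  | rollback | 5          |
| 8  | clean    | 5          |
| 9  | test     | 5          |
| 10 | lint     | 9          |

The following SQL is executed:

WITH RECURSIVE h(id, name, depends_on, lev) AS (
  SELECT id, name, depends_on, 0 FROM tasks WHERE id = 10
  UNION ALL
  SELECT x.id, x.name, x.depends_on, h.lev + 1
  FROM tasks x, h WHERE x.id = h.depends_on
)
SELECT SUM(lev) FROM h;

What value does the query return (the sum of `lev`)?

6

Base: id=10 (lint), depends_on=9, lev 0.
Iteration 1: join on id=9 -> test (id 9, depends_on=5, lev 1).
Iteration 2: join on id=5 -> sign (id 5, depends_on=1, lev 2).
Iteration 3: join on id=1 -> tag (id 1, depends_on=NULL, lev 3).
Iteration 4: depends_on is NULL; no match; recursion stops.
SUM(lev) = 0 + 1 + 2 + 3 = 6.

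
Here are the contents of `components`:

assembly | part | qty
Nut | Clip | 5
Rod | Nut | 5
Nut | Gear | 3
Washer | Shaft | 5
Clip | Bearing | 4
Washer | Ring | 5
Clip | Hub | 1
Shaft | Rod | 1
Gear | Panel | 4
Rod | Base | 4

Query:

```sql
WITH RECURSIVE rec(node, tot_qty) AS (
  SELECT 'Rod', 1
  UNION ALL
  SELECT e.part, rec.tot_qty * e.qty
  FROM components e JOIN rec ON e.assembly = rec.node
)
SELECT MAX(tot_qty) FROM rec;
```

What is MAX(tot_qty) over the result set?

100

Base: (Rod, tot_qty=1).
Iteration 1: components of {Rod} -> Base = 1*4 = 4, Nut = 1*5 = 5.
Iteration 2: components of {Base,Nut} -> Clip = 5*5 = 25, Gear = 5*3 = 15.
Iteration 3: components of {Clip,Gear} -> Bearing = 25*4 = 100, Hub = 25*1 = 25, Panel = 15*4 = 60.
Iteration 4: no further components; recursion stops.
tot_qty values: 1, 4, 5, 25, 15, 100, 25, 60; the maximum is 100.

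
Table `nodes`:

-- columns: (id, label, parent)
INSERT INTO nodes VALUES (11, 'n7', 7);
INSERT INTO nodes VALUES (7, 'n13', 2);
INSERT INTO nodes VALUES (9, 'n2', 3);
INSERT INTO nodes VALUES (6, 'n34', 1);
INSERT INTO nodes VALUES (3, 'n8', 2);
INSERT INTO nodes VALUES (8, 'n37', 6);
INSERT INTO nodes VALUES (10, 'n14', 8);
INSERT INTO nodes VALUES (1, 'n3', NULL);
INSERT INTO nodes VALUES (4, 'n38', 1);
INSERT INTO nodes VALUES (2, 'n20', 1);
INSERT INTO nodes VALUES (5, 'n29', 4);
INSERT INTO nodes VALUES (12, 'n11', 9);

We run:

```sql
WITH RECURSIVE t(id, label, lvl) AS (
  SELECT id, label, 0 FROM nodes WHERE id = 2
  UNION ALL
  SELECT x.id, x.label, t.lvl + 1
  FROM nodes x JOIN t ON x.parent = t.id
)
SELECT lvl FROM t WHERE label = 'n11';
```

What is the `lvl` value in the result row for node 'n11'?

Base: id=2 (n20) at lvl 0.
Iteration 1: rows with parent in {2} -> n8 (id 3, lvl 1), n13 (id 7, lvl 1).
Iteration 2: rows with parent in {3,7} -> n2 (id 9, lvl 2), n7 (id 11, lvl 2).
Iteration 3: rows with parent in {9,11} -> n11 (id 12, lvl 3).
Iteration 4: no rows with parent in {12}; recursion stops.

3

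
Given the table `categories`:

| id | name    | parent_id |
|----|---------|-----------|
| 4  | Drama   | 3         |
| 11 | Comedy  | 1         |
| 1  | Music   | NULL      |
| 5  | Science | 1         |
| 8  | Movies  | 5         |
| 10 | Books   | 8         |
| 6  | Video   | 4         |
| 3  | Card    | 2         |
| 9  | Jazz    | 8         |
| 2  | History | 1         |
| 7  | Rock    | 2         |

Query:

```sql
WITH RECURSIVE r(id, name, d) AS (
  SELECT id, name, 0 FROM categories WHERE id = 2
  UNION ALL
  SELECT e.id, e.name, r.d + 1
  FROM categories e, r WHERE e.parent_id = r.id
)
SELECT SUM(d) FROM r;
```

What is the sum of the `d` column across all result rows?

7

Base: id=2 (History) at d 0.
Iteration 1: rows with parent_id in {2} -> Card (id 3, d 1), Rock (id 7, d 1).
Iteration 2: rows with parent_id in {3,7} -> Drama (id 4, d 2).
Iteration 3: rows with parent_id in {4} -> Video (id 6, d 3).
Iteration 4: no rows with parent_id in {6}; recursion stops.
SUM(d) = 0 + 1 + 1 + 2 + 3 = 7.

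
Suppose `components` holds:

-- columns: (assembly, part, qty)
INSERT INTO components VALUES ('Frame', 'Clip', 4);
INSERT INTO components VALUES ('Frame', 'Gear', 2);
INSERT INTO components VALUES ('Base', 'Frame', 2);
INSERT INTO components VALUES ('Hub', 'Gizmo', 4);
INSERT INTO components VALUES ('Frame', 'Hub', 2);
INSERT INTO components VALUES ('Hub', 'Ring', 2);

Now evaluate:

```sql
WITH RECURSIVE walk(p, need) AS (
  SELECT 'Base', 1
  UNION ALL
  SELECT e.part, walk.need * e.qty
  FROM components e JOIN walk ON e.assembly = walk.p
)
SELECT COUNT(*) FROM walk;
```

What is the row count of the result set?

Base: (Base, need=1).
Iteration 1: components of {Base} -> Frame = 1*2 = 2.
Iteration 2: components of {Frame} -> Clip = 2*4 = 8, Gear = 2*2 = 4, Hub = 2*2 = 4.
Iteration 3: components of {Clip,Gear,Hub} -> Gizmo = 4*4 = 16, Ring = 4*2 = 8.
Iteration 4: no further components; recursion stops.
Total rows emitted: 7.

7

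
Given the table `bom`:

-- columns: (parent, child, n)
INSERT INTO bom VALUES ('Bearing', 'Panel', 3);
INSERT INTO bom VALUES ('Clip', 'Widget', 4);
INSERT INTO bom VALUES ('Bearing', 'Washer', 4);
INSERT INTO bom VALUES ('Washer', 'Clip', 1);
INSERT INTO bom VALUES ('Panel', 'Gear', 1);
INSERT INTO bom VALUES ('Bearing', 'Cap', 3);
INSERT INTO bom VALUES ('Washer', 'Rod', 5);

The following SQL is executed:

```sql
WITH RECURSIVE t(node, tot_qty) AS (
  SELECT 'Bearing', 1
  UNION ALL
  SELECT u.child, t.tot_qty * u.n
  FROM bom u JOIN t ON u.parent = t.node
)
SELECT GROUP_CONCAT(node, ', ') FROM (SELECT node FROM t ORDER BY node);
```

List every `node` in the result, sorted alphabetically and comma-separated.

Bearing, Cap, Clip, Gear, Panel, Rod, Washer, Widget

Base: (Bearing, tot_qty=1).
Iteration 1: components of {Bearing} -> Cap = 1*3 = 3, Panel = 1*3 = 3, Washer = 1*4 = 4.
Iteration 2: components of {Cap,Panel,Washer} -> Clip = 4*1 = 4, Gear = 3*1 = 3, Rod = 4*5 = 20.
Iteration 3: components of {Clip,Gear,Rod} -> Widget = 4*4 = 16.
Iteration 4: no further components; recursion stops.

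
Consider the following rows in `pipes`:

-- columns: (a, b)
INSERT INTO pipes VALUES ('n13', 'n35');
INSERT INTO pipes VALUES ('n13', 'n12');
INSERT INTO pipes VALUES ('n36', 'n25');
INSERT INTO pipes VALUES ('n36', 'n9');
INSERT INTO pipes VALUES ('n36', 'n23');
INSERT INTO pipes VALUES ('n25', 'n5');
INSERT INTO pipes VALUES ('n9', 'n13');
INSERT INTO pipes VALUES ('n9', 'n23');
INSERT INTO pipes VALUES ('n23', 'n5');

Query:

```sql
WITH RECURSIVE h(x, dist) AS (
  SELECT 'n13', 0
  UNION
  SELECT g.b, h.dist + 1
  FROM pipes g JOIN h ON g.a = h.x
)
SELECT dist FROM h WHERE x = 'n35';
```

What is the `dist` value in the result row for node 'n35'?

1

Base: (n13, dist=0).
Iteration 1: edges from {n13} -> (n12, dist=1), (n35, dist=1).
Iteration 2: no outgoing edges from {n12,n35}; recursion stops.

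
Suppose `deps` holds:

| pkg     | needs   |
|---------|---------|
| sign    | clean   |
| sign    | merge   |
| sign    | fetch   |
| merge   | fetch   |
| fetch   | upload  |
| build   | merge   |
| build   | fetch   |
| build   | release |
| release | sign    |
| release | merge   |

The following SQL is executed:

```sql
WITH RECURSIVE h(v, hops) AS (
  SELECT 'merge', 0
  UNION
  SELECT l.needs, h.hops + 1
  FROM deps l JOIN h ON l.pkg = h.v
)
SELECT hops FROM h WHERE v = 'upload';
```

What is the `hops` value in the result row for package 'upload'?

2

Base: (merge, hops=0).
Iteration 1: edges from {merge} -> (fetch, hops=1).
Iteration 2: edges from {fetch} -> (upload, hops=2).
Iteration 3: no outgoing edges from {upload}; recursion stops.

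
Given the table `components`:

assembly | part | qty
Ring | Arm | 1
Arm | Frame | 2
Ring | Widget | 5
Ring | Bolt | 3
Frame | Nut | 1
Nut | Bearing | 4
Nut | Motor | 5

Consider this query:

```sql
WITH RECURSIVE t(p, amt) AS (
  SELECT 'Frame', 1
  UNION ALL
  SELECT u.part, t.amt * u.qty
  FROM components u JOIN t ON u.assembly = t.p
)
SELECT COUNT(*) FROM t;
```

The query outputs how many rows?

Base: (Frame, amt=1).
Iteration 1: components of {Frame} -> Nut = 1*1 = 1.
Iteration 2: components of {Nut} -> Bearing = 1*4 = 4, Motor = 1*5 = 5.
Iteration 3: no further components; recursion stops.
Total rows emitted: 4.

4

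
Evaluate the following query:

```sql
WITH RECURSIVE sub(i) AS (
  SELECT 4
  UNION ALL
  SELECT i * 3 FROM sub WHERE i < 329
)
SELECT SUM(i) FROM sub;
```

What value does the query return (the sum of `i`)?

1456

Base: i=4.
Iteration 1: 4 < 329 holds -> i = 4 * 3 = 12.
Iteration 2: 12 < 329 holds -> i = 12 * 3 = 36.
Iteration 3: 36 < 329 holds -> i = 36 * 3 = 108.
Iteration 4: 108 < 329 holds -> i = 108 * 3 = 324.
Iteration 5: 324 < 329 holds -> i = 324 * 3 = 972.
Iteration 6: 972 < 329 fails; recursion stops.
SUM(i) = 4 + 12 + 36 + 108 + 324 + 972 = 1456.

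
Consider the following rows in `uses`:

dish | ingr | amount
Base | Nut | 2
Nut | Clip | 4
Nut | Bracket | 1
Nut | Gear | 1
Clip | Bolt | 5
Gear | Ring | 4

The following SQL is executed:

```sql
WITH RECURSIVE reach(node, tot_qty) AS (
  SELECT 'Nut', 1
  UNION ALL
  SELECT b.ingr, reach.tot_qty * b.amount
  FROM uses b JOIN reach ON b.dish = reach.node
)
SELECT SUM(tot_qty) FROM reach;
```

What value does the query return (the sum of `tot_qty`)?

Base: (Nut, tot_qty=1).
Iteration 1: components of {Nut} -> Bracket = 1*1 = 1, Clip = 1*4 = 4, Gear = 1*1 = 1.
Iteration 2: components of {Bracket,Clip,Gear} -> Bolt = 4*5 = 20, Ring = 1*4 = 4.
Iteration 3: no further components; recursion stops.
SUM(tot_qty) = 1 + 4 + 1 + 1 + 20 + 4 = 31.

31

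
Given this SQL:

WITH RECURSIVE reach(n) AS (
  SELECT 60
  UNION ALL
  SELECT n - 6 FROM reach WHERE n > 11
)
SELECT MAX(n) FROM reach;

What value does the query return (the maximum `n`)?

60

Base: n=60.
Iteration 1: 60 > 11 holds -> n = 60 - 6 = 54.
Iteration 2: 54 > 11 holds -> n = 54 - 6 = 48.
Iteration 3: 48 > 11 holds -> n = 48 - 6 = 42.
Iteration 4: 42 > 11 holds -> n = 42 - 6 = 36.
Iteration 5: 36 > 11 holds -> n = 36 - 6 = 30.
Iteration 6: 30 > 11 holds -> n = 30 - 6 = 24.
Iteration 7: 24 > 11 holds -> n = 24 - 6 = 18.
Iteration 8: 18 > 11 holds -> n = 18 - 6 = 12.
Iteration 9: 12 > 11 holds -> n = 12 - 6 = 6.
Iteration 10: 6 > 11 fails; recursion stops.
n values: 60, 54, 48, 42, 36, 30, 24, 18, 12, 6; the maximum is 60.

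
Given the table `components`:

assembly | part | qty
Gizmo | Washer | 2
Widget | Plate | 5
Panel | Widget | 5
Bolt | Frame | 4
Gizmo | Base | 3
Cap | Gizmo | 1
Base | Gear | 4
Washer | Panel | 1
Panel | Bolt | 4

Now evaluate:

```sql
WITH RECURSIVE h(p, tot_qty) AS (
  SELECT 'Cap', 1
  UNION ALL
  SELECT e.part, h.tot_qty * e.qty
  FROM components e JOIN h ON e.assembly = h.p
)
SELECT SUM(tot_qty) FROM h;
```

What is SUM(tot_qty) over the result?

121

Base: (Cap, tot_qty=1).
Iteration 1: components of {Cap} -> Gizmo = 1*1 = 1.
Iteration 2: components of {Gizmo} -> Base = 1*3 = 3, Washer = 1*2 = 2.
Iteration 3: components of {Base,Washer} -> Gear = 3*4 = 12, Panel = 2*1 = 2.
Iteration 4: components of {Gear,Panel} -> Bolt = 2*4 = 8, Widget = 2*5 = 10.
Iteration 5: components of {Bolt,Widget} -> Frame = 8*4 = 32, Plate = 10*5 = 50.
Iteration 6: no further components; recursion stops.
SUM(tot_qty) = 1 + 1 + 2 + 3 + 2 + 12 + 8 + 10 + 32 + 50 = 121.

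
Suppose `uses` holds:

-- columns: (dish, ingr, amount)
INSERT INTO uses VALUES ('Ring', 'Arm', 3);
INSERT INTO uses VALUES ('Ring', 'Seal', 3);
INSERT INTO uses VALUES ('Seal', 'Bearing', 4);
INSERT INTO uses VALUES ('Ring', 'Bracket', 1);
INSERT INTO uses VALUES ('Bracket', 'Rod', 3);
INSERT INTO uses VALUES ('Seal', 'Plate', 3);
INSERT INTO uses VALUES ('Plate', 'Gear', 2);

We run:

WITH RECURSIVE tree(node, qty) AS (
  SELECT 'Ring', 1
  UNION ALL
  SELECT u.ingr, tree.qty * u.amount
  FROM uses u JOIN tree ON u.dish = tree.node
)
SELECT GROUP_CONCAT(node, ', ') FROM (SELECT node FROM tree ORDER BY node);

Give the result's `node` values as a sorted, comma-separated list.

Arm, Bearing, Bracket, Gear, Plate, Ring, Rod, Seal

Base: (Ring, qty=1).
Iteration 1: components of {Ring} -> Arm = 1*3 = 3, Bracket = 1*1 = 1, Seal = 1*3 = 3.
Iteration 2: components of {Arm,Bracket,Seal} -> Bearing = 3*4 = 12, Plate = 3*3 = 9, Rod = 1*3 = 3.
Iteration 3: components of {Bearing,Plate,Rod} -> Gear = 9*2 = 18.
Iteration 4: no further components; recursion stops.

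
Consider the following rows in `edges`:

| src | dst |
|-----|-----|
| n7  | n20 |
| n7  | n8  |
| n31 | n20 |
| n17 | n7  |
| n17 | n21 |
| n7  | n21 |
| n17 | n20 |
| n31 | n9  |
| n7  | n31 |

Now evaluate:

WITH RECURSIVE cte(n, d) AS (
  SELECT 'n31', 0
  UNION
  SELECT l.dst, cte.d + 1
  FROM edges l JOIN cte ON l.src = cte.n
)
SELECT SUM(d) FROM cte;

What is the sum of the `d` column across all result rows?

Base: (n31, d=0).
Iteration 1: edges from {n31} -> (n20, d=1), (n9, d=1).
Iteration 2: no outgoing edges from {n20,n9}; recursion stops.
SUM(d) = 0 + 1 + 1 = 2.

2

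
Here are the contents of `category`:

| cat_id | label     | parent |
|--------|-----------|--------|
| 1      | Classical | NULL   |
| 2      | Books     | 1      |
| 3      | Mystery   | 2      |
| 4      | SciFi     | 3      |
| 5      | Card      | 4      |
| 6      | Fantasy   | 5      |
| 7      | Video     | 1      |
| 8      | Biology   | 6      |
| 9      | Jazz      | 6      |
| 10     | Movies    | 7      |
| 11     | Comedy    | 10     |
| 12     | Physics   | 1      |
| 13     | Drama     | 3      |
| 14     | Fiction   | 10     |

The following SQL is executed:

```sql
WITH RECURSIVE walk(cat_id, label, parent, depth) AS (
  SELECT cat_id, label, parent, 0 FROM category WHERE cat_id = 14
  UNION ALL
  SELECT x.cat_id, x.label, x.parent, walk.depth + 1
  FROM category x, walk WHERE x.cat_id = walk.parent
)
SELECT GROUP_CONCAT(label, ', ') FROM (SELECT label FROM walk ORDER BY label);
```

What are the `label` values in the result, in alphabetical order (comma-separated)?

Base: cat_id=14 (Fiction), parent=10, depth 0.
Iteration 1: join on cat_id=10 -> Movies (id 10, parent=7, depth 1).
Iteration 2: join on cat_id=7 -> Video (id 7, parent=1, depth 2).
Iteration 3: join on cat_id=1 -> Classical (id 1, parent=NULL, depth 3).
Iteration 4: parent is NULL; no match; recursion stops.

Classical, Fiction, Movies, Video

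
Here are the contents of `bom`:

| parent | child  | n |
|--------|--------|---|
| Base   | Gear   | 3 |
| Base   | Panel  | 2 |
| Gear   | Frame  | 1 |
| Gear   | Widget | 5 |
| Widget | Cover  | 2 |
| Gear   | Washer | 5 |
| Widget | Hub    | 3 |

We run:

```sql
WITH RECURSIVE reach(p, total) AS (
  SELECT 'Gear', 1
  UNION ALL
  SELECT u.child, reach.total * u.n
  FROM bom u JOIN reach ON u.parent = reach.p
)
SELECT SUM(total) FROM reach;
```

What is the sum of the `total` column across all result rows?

Base: (Gear, total=1).
Iteration 1: components of {Gear} -> Frame = 1*1 = 1, Washer = 1*5 = 5, Widget = 1*5 = 5.
Iteration 2: components of {Frame,Washer,Widget} -> Cover = 5*2 = 10, Hub = 5*3 = 15.
Iteration 3: no further components; recursion stops.
SUM(total) = 1 + 1 + 5 + 5 + 10 + 15 = 37.

37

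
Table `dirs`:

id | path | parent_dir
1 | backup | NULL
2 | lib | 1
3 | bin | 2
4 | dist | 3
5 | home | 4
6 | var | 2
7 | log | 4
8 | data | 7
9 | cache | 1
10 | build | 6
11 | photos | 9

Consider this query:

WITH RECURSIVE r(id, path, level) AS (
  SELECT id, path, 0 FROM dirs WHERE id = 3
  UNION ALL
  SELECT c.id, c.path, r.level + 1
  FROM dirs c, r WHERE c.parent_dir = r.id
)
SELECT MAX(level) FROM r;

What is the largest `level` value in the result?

3

Base: id=3 (bin) at level 0.
Iteration 1: rows with parent_dir in {3} -> dist (id 4, level 1).
Iteration 2: rows with parent_dir in {4} -> home (id 5, level 2), log (id 7, level 2).
Iteration 3: rows with parent_dir in {5,7} -> data (id 8, level 3).
Iteration 4: no rows with parent_dir in {8}; recursion stops.
level values: 0, 1, 2, 2, 3; the maximum is 3.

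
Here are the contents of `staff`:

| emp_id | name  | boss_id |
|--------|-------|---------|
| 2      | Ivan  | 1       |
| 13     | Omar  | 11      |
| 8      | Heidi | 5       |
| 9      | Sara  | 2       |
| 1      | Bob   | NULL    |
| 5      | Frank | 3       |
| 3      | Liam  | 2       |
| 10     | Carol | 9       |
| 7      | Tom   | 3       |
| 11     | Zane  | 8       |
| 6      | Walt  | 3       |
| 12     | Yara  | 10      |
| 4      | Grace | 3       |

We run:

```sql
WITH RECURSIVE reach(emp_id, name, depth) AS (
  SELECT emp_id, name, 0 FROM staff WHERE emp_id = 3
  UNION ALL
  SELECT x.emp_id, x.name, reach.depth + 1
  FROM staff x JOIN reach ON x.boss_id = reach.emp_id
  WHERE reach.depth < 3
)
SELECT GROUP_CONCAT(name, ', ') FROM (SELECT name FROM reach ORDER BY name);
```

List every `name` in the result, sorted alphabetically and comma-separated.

Frank, Grace, Heidi, Liam, Tom, Walt, Zane

Base: emp_id=3 (Liam) at depth 0.
Iteration 1: rows with boss_id in {3} -> Grace (id 4, depth 1), Frank (id 5, depth 1), Walt (id 6, depth 1), Tom (id 7, depth 1).
Iteration 2: rows with boss_id in {4,5,6,7} -> Heidi (id 8, depth 2).
Iteration 3: rows with boss_id in {8} -> Zane (id 11, depth 3).
Iteration 4: depth < 3 fails for all current rows; recursion stops.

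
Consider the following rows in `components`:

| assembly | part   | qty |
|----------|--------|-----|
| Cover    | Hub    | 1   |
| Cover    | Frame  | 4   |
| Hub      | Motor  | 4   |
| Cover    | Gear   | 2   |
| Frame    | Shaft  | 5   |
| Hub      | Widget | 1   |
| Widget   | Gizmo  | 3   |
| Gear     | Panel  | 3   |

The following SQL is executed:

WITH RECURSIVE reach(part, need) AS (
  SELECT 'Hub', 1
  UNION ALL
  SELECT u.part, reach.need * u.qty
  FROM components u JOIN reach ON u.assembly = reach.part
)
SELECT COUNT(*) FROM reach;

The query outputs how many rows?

4

Base: (Hub, need=1).
Iteration 1: components of {Hub} -> Motor = 1*4 = 4, Widget = 1*1 = 1.
Iteration 2: components of {Motor,Widget} -> Gizmo = 1*3 = 3.
Iteration 3: no further components; recursion stops.
Total rows emitted: 4.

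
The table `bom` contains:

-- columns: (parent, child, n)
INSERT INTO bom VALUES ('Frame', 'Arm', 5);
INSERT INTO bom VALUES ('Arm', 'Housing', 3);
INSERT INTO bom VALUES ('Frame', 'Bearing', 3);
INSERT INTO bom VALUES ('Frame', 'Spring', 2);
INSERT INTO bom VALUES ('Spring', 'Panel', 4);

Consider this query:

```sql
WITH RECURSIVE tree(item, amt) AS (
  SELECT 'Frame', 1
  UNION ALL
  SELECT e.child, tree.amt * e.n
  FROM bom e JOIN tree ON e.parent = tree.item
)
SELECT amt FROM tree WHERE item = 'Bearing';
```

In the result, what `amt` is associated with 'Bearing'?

Base: (Frame, amt=1).
Iteration 1: components of {Frame} -> Arm = 1*5 = 5, Bearing = 1*3 = 3, Spring = 1*2 = 2.
Iteration 2: components of {Arm,Bearing,Spring} -> Housing = 5*3 = 15, Panel = 2*4 = 8.
Iteration 3: no further components; recursion stops.

3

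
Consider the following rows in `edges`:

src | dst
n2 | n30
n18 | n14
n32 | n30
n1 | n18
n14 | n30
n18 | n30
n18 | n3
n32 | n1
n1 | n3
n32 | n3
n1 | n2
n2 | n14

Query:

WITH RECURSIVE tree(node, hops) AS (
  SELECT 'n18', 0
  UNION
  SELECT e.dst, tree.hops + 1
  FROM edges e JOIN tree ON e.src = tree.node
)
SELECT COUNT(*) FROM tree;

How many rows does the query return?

Base: (n18, hops=0).
Iteration 1: edges from {n18} -> (n14, hops=1), (n3, hops=1), (n30, hops=1).
Iteration 2: edges from {n14,n3,n30} -> (n30, hops=2).
Iteration 3: no outgoing edges from {n30}; recursion stops.
Total rows emitted: 5.

5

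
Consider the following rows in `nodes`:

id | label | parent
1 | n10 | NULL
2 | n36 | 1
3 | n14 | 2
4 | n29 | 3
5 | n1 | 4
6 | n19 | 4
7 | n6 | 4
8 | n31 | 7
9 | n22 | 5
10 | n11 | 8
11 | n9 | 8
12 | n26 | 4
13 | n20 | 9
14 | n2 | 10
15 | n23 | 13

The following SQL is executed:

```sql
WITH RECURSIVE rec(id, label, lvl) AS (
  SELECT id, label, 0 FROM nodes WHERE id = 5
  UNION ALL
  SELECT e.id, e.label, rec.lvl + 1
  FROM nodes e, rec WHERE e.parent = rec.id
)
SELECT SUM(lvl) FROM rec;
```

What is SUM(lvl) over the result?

Base: id=5 (n1) at lvl 0.
Iteration 1: rows with parent in {5} -> n22 (id 9, lvl 1).
Iteration 2: rows with parent in {9} -> n20 (id 13, lvl 2).
Iteration 3: rows with parent in {13} -> n23 (id 15, lvl 3).
Iteration 4: no rows with parent in {15}; recursion stops.
SUM(lvl) = 0 + 1 + 2 + 3 = 6.

6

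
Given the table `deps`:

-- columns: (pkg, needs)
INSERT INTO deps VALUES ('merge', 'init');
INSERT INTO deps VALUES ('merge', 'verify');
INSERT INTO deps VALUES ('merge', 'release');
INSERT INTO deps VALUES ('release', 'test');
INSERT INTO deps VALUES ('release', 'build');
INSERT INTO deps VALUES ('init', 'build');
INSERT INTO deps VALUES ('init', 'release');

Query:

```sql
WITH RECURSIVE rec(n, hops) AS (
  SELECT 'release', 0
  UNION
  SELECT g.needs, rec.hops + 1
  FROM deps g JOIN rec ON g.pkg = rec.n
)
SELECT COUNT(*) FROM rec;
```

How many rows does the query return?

3

Base: (release, hops=0).
Iteration 1: edges from {release} -> (build, hops=1), (test, hops=1).
Iteration 2: no outgoing edges from {build,test}; recursion stops.
Total rows emitted: 3.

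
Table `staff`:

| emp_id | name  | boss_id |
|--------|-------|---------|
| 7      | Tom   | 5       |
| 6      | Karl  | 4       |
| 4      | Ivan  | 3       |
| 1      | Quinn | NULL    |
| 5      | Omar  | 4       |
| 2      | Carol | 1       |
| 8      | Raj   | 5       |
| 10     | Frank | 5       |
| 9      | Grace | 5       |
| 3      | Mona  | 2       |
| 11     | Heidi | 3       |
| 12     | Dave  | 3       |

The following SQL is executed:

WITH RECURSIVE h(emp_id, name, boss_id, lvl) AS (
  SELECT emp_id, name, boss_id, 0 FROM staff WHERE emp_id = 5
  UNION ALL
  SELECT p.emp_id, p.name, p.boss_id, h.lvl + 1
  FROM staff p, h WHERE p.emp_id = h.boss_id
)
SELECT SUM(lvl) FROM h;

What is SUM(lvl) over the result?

Base: emp_id=5 (Omar), boss_id=4, lvl 0.
Iteration 1: join on emp_id=4 -> Ivan (id 4, boss_id=3, lvl 1).
Iteration 2: join on emp_id=3 -> Mona (id 3, boss_id=2, lvl 2).
Iteration 3: join on emp_id=2 -> Carol (id 2, boss_id=1, lvl 3).
Iteration 4: join on emp_id=1 -> Quinn (id 1, boss_id=NULL, lvl 4).
Iteration 5: boss_id is NULL; no match; recursion stops.
SUM(lvl) = 0 + 1 + 2 + 3 + 4 = 10.

10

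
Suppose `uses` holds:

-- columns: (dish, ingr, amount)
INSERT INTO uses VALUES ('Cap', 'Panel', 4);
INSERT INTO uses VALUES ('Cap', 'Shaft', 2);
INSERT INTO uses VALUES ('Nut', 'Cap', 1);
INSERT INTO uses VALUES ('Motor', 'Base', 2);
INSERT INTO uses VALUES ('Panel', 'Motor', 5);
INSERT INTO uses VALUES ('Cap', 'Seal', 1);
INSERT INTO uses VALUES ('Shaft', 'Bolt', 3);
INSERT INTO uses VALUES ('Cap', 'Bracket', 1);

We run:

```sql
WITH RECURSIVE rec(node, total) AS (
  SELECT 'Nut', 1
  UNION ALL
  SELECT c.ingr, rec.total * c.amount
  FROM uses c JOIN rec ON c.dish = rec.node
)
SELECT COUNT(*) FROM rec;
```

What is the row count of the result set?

9

Base: (Nut, total=1).
Iteration 1: components of {Nut} -> Cap = 1*1 = 1.
Iteration 2: components of {Cap} -> Bracket = 1*1 = 1, Panel = 1*4 = 4, Seal = 1*1 = 1, Shaft = 1*2 = 2.
Iteration 3: components of {Bracket,Panel,Seal,Shaft} -> Bolt = 2*3 = 6, Motor = 4*5 = 20.
Iteration 4: components of {Bolt,Motor} -> Base = 20*2 = 40.
Iteration 5: no further components; recursion stops.
Total rows emitted: 9.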